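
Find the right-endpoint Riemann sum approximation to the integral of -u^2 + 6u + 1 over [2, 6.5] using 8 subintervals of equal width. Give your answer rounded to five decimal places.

Δu = (6.5 − 2)/8 = 0.5625.
Right endpoints: 2.5625, 3.125, 3.6875, 4.25, 4.8125, 5.375, 5.9375, 6.5.
f(2.5625) = 9.80859375, f(3.125) = 9.984375, f(3.6875) = 9.52734375, f(4.25) = 8.4375, f(4.8125) = 6.71484375, f(5.375) = 4.359375, f(5.9375) = 1.37109375, f(6.5) = -2.25.
Sum = Δu · [f(2.5625) + f(3.125) + f(3.6875) + ...].
Sum ≈ 26.97363.

26.97363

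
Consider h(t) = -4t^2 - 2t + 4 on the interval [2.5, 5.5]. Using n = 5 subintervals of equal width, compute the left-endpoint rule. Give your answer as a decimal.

-183.12

Δt = (5.5 − 2.5)/5 = 0.6.
Left endpoints: 2.5, 3.1, 3.7, 4.3, 4.9.
h(2.5) = -26, h(3.1) = -40.64, h(3.7) = -58.16, h(4.3) = -78.56, h(4.9) = -101.84.
Sum = Δt · [h(2.5) + h(3.1) + h(3.7) + h(4.3) + h(4.9)].
Sum = -183.12.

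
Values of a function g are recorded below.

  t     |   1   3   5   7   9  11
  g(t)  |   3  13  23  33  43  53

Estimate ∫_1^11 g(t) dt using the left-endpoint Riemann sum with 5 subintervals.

Δt = 2.
Sum = 2·[3 + 13 + 23 + 33 + 43] = 230.

230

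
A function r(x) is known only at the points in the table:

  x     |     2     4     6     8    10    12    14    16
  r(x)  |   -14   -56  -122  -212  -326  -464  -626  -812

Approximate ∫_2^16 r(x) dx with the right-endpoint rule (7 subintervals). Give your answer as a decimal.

-5236

Δx = 2.
Sum = 2·[(-56) + (-122) + (-212) + (-326) + (-464) + (-626) + (-812)] = -5236.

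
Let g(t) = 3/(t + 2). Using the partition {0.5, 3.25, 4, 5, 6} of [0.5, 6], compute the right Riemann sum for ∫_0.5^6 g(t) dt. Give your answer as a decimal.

2.75

Subinterval widths: 2.75, 0.75, 1, 1.
Right endpoints: 3.25, 4, 5, 6.
g(3.25) = 4/7, g(4) = 0.5, g(5) = 3/7, g(6) = 0.375.
Sum = Σ Δt_i · g(t_i).
Sum = 2.75.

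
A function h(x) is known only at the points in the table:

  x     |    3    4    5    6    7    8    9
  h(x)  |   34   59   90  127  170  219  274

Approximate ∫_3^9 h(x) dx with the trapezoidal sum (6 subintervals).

Δx = 1.
T_6 = (1/2)·[34 + 2·59 + 2·90 + 2·127 + 2·170 + 2·219 + 274] = 819.

819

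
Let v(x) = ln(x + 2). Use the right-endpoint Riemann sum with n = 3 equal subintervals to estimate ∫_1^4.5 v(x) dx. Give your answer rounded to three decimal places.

Δx = (4.5 − 1)/3 = 7/6.
Right endpoints: 13/6, 10/3, 4.5.
v(13/6) ≈ 1.427, v(10/3) ≈ 1.674, v(4.5) ≈ 1.872.
Sum = Δx · [v(13/6) + v(10/3) + v(4.5)].
Sum ≈ 5.802.

5.802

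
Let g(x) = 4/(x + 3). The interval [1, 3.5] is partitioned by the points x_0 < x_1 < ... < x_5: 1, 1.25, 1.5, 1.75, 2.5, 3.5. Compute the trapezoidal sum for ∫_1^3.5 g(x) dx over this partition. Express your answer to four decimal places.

1.9476

Subinterval widths: 0.25, 0.25, 0.25, 0.75, 1.
g(1) = 1, g(1.25) = 16/17, g(1.5) = 8/9, g(1.75) = 16/19, g(2.5) = 8/11, g(3.5) = 8/13.
On each subinterval the trapezoid contributes (Δx_i/2)·[g(x_{i-1}) + g(x_i)].
Sum ≈ 1.9476.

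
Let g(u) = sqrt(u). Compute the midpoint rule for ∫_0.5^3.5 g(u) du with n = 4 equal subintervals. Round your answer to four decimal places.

4.1393

Δu = (3.5 − 0.5)/4 = 0.75.
Midpoints: 0.875, 1.625, 2.375, 3.125.
g(0.875) ≈ 0.9354, g(1.625) ≈ 1.2748, g(2.375) ≈ 1.5411, g(3.125) ≈ 1.7678.
Sum = Δu · [g(0.875) + g(1.625) + g(2.375) + g(3.125)].
Sum ≈ 4.1393.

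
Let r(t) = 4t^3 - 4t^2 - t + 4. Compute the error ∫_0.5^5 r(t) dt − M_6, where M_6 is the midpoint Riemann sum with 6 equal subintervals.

6.1171875

Exact integral: ∫_0.5^5 r(t) dt = 464.0625.
M_6 = 457.9453125.
Error = 464.0625 − 457.9453125 = 6.1171875.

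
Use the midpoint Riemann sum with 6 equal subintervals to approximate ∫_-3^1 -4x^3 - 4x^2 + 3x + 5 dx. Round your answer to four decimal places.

Δx = (1 − (-3))/6 = 2/3.
Midpoints: -8/3, -2, -4/3, -2/3, 0, 2/3.
f(-8/3) = 1199/27, f(-2) = 15, f(-4/3) = 91/27, f(-2/3) = 65/27, f(0) = 5, f(2/3) = 109/27.
Sum = Δx · [f(-8/3) + f(-2) + f(-4/3) + ...].
Sum ≈ 49.4815.

49.4815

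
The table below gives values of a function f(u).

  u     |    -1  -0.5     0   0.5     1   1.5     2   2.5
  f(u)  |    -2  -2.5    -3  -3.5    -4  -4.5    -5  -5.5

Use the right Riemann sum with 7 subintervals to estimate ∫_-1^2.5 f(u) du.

Δu = 0.5.
Sum = 0.5·[(-2.5) + (-3) + (-3.5) + (-4) + (-4.5) + (-5) + (-5.5)] = -14.

-14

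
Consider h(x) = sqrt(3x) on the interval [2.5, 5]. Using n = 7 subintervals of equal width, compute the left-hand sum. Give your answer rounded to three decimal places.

Δx = (5 − 2.5)/7 = 5/14.
Left endpoints: 2.5, 20/7, 45/14, 25/7, 55/14, 30/7, 65/14.
h(2.5) ≈ 2.739, h(20/7) ≈ 2.928, h(45/14) ≈ 3.105, h(25/7) ≈ 3.273, h(55/14) ≈ 3.433, h(30/7) ≈ 3.586, h(65/14) ≈ 3.732.
Sum = Δx · [h(2.5) + h(20/7) + h(45/14) + ...].
Sum ≈ 8.141.

8.141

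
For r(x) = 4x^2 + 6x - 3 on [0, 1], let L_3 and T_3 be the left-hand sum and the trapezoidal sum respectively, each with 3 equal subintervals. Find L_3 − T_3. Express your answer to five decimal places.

-1.66667

L_3 ≈ -0.2592593.
T_3 ≈ 1.4074074.
L_3 − T_3 ≈ -1.66667.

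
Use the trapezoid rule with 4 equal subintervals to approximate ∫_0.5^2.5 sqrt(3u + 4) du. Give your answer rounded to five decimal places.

Δu = (2.5 − 0.5)/4 = 0.5.
f(0.5) ≈ 2.34521, f(1) ≈ 2.64575, f(1.5) ≈ 2.91548, f(2) ≈ 3.16228, f(2.5) ≈ 3.39116.
T_4 = (Δu/2)·[f(u_0) + 2f(u_1) + 2f(u_2) + 2f(u_3) + f(u_4)].
Sum ≈ 5.79585.

5.79585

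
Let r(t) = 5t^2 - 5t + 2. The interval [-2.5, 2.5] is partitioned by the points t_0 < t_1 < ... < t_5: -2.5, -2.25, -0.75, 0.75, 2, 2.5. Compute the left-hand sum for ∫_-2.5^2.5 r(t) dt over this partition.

Subinterval widths: 0.25, 1.5, 1.5, 1.25, 0.5.
Left endpoints: -2.5, -2.25, -0.75, 0.75, 2.
r(-2.5) = 45.75, r(-2.25) = 38.5625, r(-0.75) = 8.5625, r(0.75) = 1.0625, r(2) = 12.
Sum = Σ Δt_i · r(t_i).
Sum = 89.453125.

89.453125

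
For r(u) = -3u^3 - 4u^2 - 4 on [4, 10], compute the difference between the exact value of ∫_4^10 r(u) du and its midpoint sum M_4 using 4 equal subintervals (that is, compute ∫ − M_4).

Exact integral: ∫_4^10 r(u) du = -8580.
M_4 = -8504.625.
Error = -8580 − (-8504.625) = -75.375.

-75.375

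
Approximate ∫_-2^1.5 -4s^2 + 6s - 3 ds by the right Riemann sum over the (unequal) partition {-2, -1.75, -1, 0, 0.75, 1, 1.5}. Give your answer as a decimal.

Subinterval widths: 0.25, 0.75, 1, 0.75, 0.25, 0.5.
Right endpoints: -1.75, -1, 0, 0.75, 1, 1.5.
f(-1.75) = -25.75, f(-1) = -13, f(0) = -3, f(0.75) = -0.75, f(1) = -1, f(1.5) = -3.
Sum = Σ Δs_i · f(s_i).
Sum = -21.5.

-21.5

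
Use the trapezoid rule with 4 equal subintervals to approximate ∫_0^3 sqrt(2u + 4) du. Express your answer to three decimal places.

7.866

Δu = (3 − 0)/4 = 0.75.
f(0) ≈ 2.000, f(0.75) ≈ 2.345, f(1.5) ≈ 2.646, f(2.25) ≈ 2.915, f(3) ≈ 3.162.
T_4 = (Δu/2)·[f(u_0) + 2f(u_1) + 2f(u_2) + 2f(u_3) + f(u_4)].
Sum ≈ 7.866.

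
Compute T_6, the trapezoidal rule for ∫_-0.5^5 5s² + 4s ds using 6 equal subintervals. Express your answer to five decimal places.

261.89294

Δs = (5 − (-0.5))/6 = 11/12.
f(-0.5) = -0.75, f(5/12) = 365/144, f(4/3) = 128/9, f(2.25) = 34.3125, f(19/6) = 2261/36, f(49/12) = 14357/144, f(5) = 145.
T_6 = (Δs/2)·[f(s_0) + 2f(s_1) + ... + 2f(s_{5}) + f(s_6)].
Sum ≈ 261.89294.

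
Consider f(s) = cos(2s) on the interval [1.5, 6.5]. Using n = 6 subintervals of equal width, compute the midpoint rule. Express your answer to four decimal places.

Δs = (6.5 − 1.5)/6 = 5/6.
Midpoints: 23/12, 2.75, 43/12, 53/12, 5.25, 73/12.
f(23/12) ≈ -0.7701, f(2.75) ≈ 0.7087, f(43/12) ≈ 0.6345, f(53/12) ≈ -0.8301, f(5.25) ≈ -0.4755, f(73/12) ≈ 0.9212.
Sum = Δs · [f(23/12) + f(2.75) + f(43/12) + ...].
Sum ≈ 0.1571.

0.1571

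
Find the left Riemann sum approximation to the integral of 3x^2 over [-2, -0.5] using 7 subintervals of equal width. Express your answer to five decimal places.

Δx = (-0.5 − (-2))/7 = 3/14.
Left endpoints: -2, -25/14, -11/7, -19/14, -8/7, -13/14, -5/7.
f(-2) = 12, f(-25/14) = 1875/196, f(-11/7) = 363/49, f(-19/14) = 1083/196, f(-8/7) = 192/49, f(-13/14) = 507/196, f(-5/7) = 75/49.
Sum = Δx · [f(-2) + f(-25/14) + f(-11/7) + ...].
Sum ≈ 9.11480.

9.11480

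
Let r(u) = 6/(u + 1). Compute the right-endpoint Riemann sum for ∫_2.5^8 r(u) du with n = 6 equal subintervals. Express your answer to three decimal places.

5.215

Δu = (8 − 2.5)/6 = 11/12.
Right endpoints: 41/12, 13/3, 5.25, 37/6, 85/12, 8.
r(41/12) = 72/53, r(13/3) = 1.125, r(5.25) = 0.96, r(37/6) = 36/43, r(85/12) = 72/97, r(8) = 2/3.
Sum = Δu · [r(41/12) + r(13/3) + r(5.25) + ...].
Sum ≈ 5.215.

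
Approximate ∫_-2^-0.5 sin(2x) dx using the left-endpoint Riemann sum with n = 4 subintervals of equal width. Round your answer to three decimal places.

-0.269

Δx = (-0.5 − (-2))/4 = 0.375.
Left endpoints: -2, -1.625, -1.25, -0.875.
f(-2) ≈ 0.757, f(-1.625) ≈ 0.108, f(-1.25) ≈ -0.598, f(-0.875) ≈ -0.984.
Sum = Δx · [f(-2) + f(-1.625) + f(-1.25) + f(-0.875)].
Sum ≈ -0.269.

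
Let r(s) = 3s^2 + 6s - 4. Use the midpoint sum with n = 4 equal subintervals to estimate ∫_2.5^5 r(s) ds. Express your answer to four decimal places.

Δs = (5 − 2.5)/4 = 0.625.
Midpoints: 2.8125, 3.4375, 4.0625, 4.6875.
r(2.8125) = 36.60546875, r(3.4375) = 52.07421875, r(4.0625) = 69.88671875, r(4.6875) = 90.04296875.
Sum = Δs · [r(2.8125) + r(3.4375) + r(4.0625) + r(4.6875)].
Sum ≈ 155.3809.

155.3809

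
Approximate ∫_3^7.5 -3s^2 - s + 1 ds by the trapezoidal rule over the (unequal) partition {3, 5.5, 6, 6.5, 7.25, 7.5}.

Subinterval widths: 2.5, 0.5, 0.5, 0.75, 0.25.
f(3) = -29, f(5.5) = -95.25, f(6) = -113, f(6.5) = -132.25, f(7.25) = -163.9375, f(7.5) = -175.25.
On each subinterval the trapezoid contributes (Δs_i/2)·[f(s_{i-1}) + f(s_i)].
Sum = -422.15625.

-422.15625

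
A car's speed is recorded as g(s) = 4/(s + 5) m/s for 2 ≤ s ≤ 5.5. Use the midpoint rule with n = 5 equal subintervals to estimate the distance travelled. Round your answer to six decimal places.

Δs = (5.5 − 2)/5 = 0.7.
Midpoints: 2.35, 3.05, 3.75, 4.45, 5.15.
g(2.35) = 80/147, g(3.05) = 80/161, g(3.75) = 16/35, g(4.45) = 80/189, g(5.15) = 80/203.
Sum = Δs · [g(2.35) + g(3.05) + g(3.75) + g(4.45) + g(5.15)].
Sum ≈ 1.620937.

1.620937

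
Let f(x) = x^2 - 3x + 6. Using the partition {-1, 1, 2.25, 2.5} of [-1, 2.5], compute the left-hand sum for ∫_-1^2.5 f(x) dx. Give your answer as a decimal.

26.078125

Subinterval widths: 2, 1.25, 0.25.
Left endpoints: -1, 1, 2.25.
f(-1) = 10, f(1) = 4, f(2.25) = 4.3125.
Sum = Σ Δx_i · f(x_i).
Sum = 26.078125.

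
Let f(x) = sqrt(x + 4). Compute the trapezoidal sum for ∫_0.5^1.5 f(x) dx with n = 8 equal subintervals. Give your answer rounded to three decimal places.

2.235

Δx = (1.5 − 0.5)/8 = 0.125.
f(0.5) ≈ 2.121, f(0.625) ≈ 2.151, f(0.75) ≈ 2.179, f(0.875) ≈ 2.208, f(1) ≈ 2.236, f(1.125) ≈ 2.264, f(1.25) ≈ 2.291, f(1.375) ≈ 2.318, f(1.5) ≈ 2.345.
T_8 = (Δx/2)·[f(x_0) + 2f(x_1) + ... + 2f(x_{7}) + f(x_8)].
Sum ≈ 2.235.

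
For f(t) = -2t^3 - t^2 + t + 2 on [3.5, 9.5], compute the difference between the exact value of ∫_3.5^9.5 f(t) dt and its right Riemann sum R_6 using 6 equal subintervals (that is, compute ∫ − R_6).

Exact integral: ∫_3.5^9.5 f(t) dt = -4218.
R_6 = -5108.5.
Error = -4218 − (-5108.5) = 890.5.

890.5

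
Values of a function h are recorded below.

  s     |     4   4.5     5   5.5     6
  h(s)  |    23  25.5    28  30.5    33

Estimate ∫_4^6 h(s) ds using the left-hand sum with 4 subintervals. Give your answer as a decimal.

Δs = 0.5.
Sum = 0.5·[23 + 25.5 + 28 + 30.5] = 53.5.

53.5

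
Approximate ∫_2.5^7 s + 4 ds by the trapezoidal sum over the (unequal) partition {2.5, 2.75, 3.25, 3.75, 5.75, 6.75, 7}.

39.375

Subinterval widths: 0.25, 0.5, 0.5, 2, 1, 0.25.
f(2.5) = 6.5, f(2.75) = 6.75, f(3.25) = 7.25, f(3.75) = 7.75, f(5.75) = 9.75, f(6.75) = 10.75, f(7) = 11.
On each subinterval the trapezoid contributes (Δs_i/2)·[f(s_{i-1}) + f(s_i)].
Sum = 39.375.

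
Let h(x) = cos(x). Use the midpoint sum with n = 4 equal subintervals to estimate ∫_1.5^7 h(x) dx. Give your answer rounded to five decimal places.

-0.36889

Δx = (7 − 1.5)/4 = 1.375.
Midpoints: 2.1875, 3.5625, 4.9375, 6.3125.
h(2.1875) ≈ -0.57835, h(3.5625) ≈ -0.91272, h(4.9375) ≈ 0.22321, h(6.3125) ≈ 0.99957.
Sum = Δx · [h(2.1875) + h(3.5625) + h(4.9375) + h(6.3125)].
Sum ≈ -0.36889.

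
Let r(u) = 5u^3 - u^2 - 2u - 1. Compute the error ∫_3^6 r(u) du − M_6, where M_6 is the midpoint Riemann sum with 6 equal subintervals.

4.15625

Exact integral: ∫_3^6 r(u) du = 1425.75.
M_6 = 1421.59375.
Error = 1425.75 − 1421.59375 = 4.15625.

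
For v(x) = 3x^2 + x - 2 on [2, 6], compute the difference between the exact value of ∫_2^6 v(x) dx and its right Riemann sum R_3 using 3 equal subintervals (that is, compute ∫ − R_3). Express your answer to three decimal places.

-70.222

Exact integral: ∫_2^6 v(x) dx = 216.
R_3 ≈ 286.22222.
Error ≈ 216 − 286.22222 ≈ -70.222.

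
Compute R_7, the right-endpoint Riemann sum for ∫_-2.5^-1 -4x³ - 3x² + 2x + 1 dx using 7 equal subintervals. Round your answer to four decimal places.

Δx = (-1 − (-2.5))/7 = 3/14.
Right endpoints: -16/7, -29/14, -13/7, -23/14, -10/7, -17/14, -1.
f(-16/7) = 9783/343, f(-29/14) = 26805/1372, f(-13/7) = 4308/343, f(-23/14) = 10089/1372, f(-10/7) = 1263/343, f(-17/14) = 1797/1372, f(-1) = 0.
Sum = Δx · [f(-16/7) + f(-29/14) + f(-13/7) + ...].
Sum ≈ 15.6352.

15.6352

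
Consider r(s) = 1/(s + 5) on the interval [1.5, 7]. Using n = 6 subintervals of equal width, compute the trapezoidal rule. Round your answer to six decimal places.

Δs = (7 − 1.5)/6 = 11/12.
r(1.5) = 2/13, r(29/12) = 12/89, r(10/3) = 0.12, r(4.25) = 4/37, r(31/6) = 6/61, r(73/12) = 12/133, r(7) = 1/12.
T_6 = (Δs/2)·[r(s_0) + 2r(s_1) + ... + 2r(s_{5}) + r(s_6)].
Sum ≈ 0.614273.

0.614273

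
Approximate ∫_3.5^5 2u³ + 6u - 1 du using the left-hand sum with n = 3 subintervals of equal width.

Δu = (5 − 3.5)/3 = 0.5.
Left endpoints: 3.5, 4, 4.5.
f(3.5) = 105.75, f(4) = 151, f(4.5) = 208.25.
Sum = Δu · [f(3.5) + f(4) + f(4.5)].
Sum = 232.5.

232.5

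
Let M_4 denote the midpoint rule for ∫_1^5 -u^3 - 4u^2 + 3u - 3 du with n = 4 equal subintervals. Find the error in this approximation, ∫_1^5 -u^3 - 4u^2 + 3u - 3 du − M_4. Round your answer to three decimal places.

-4.333

Exact integral: ∫_1^5 f(u) du ≈ -297.33333.
M_4 = -293.
Error ≈ -297.33333 − (-293) ≈ -4.333.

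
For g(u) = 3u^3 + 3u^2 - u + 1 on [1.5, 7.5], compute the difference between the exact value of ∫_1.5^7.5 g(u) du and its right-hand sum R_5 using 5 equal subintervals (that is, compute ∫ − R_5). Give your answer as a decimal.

-909.54

Exact integral: ∫_1.5^7.5 g(u) du = 2766.75.
R_5 = 3676.29.
Error = 2766.75 − 3676.29 = -909.54.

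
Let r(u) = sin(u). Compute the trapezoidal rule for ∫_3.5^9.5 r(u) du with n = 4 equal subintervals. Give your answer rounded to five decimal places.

0.04888

Δu = (9.5 − 3.5)/4 = 1.5.
r(3.5) ≈ -0.35078, r(5) ≈ -0.95892, r(6.5) ≈ 0.21512, r(8) ≈ 0.98936, r(9.5) ≈ -0.07515.
T_4 = (Δu/2)·[r(u_0) + 2r(u_1) + 2r(u_2) + 2r(u_3) + r(u_4)].
Sum ≈ 0.04888.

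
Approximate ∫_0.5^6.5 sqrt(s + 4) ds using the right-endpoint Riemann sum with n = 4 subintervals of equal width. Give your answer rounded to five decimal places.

Δs = (6.5 − 0.5)/4 = 1.5.
Right endpoints: 2, 3.5, 5, 6.5.
f(2) ≈ 2.44949, f(3.5) ≈ 2.73861, f(5) ≈ 3.00000, f(6.5) ≈ 3.24037.
Sum = Δs · [f(2) + f(3.5) + f(5) + f(6.5)].
Sum ≈ 17.14271.

17.14271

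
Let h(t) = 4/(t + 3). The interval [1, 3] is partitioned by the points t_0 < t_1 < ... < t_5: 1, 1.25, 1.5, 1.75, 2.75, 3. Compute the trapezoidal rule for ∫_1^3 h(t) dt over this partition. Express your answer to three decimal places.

Subinterval widths: 0.25, 0.25, 0.25, 1, 0.25.
h(1) = 1, h(1.25) = 16/17, h(1.5) = 8/9, h(1.75) = 16/19, h(2.75) = 16/23, h(3) = 2/3.
On each subinterval the trapezoid contributes (Δt_i/2)·[h(t_{i-1}) + h(t_i)].
Sum ≈ 1.627.

1.627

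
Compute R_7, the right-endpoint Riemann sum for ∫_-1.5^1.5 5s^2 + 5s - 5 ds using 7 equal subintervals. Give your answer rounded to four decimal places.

Δs = (1.5 − (-1.5))/7 = 3/7.
Right endpoints: -15/14, -9/14, -3/14, 3/14, 9/14, 15/14, 1.5.
f(-15/14) = -905/196, f(-9/14) = -1205/196, f(-3/14) = -1145/196, f(3/14) = -725/196, f(9/14) = 55/196, f(15/14) = 1195/196, f(1.5) = 13.75.
Sum = Δs · [f(-15/14) + f(-9/14) + f(-3/14) + ...].
Sum ≈ -0.0765.

-0.0765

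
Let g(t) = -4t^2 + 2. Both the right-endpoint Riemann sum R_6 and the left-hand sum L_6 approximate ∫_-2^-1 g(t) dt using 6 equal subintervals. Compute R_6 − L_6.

2

R_6 ≈ -6.35185.
L_6 ≈ -8.35185.
R_6 − L_6 = 2.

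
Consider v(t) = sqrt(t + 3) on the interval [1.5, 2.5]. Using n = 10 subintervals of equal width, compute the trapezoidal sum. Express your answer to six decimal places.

2.235116

Δt = (2.5 − 1.5)/10 = 0.1.
v(1.5) ≈ 2.121320, v(1.6) ≈ 2.144761, v(1.7) ≈ 2.167948, v(1.8) ≈ 2.190890, v(1.9) ≈ 2.213594, v(2) ≈ 2.236068, v(2.1) ≈ 2.258318, v(2.2) ≈ 2.280351, v(2.3) ≈ 2.302173, v(2.4) ≈ 2.323790, v(2.5) ≈ 2.345208.
T_10 = (Δt/2)·[v(t_0) + 2v(t_1) + ... + 2v(t_{9}) + v(t_10)].
Sum ≈ 2.235116.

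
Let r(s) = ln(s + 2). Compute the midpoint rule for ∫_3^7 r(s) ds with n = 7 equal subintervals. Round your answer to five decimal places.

7.72904

Δs = (7 − 3)/7 = 4/7.
Midpoints: 23/7, 27/7, 31/7, 5, 39/7, 43/7, 47/7.
r(23/7) ≈ 1.66501, r(27/7) ≈ 1.76766, r(31/7) ≈ 1.86075, r(5) ≈ 1.94591, r(39/7) ≈ 2.02438, r(43/7) ≈ 2.09714, r(47/7) ≈ 2.16496.
Sum = Δs · [r(23/7) + r(27/7) + r(31/7) + ...].
Sum ≈ 7.72904.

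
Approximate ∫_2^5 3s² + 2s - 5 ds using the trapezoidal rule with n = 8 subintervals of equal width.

123.2109375

Δs = (5 − 2)/8 = 0.375.
f(2) = 11, f(2.375) = 16.671875, f(2.75) = 23.1875, f(3.125) = 30.546875, f(3.5) = 38.75, f(3.875) = 47.796875, f(4.25) = 57.6875, f(4.625) = 68.421875, f(5) = 80.
T_8 = (Δs/2)·[f(s_0) + 2f(s_1) + ... + 2f(s_{7}) + f(s_8)].
Sum = 123.2109375.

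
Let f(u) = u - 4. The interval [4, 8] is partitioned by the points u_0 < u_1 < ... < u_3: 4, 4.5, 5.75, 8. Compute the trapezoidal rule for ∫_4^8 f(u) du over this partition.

Subinterval widths: 0.5, 1.25, 2.25.
f(4) = 0, f(4.5) = 0.5, f(5.75) = 1.75, f(8) = 4.
On each subinterval the trapezoid contributes (Δu_i/2)·[f(u_{i-1}) + f(u_i)].
Sum = 8.

8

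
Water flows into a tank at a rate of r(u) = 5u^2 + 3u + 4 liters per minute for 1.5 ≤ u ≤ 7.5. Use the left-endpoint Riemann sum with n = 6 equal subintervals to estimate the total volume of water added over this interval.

Δu = (7.5 − 1.5)/6 = 1.
Left endpoints: 1.5, 2.5, 3.5, 4.5, 5.5, 6.5.
r(1.5) = 19.75, r(2.5) = 42.75, r(3.5) = 75.75, r(4.5) = 118.75, r(5.5) = 171.75, r(6.5) = 234.75.
Sum = Δu · [r(1.5) + r(2.5) + r(3.5) + ...].
Sum = 663.5.

663.5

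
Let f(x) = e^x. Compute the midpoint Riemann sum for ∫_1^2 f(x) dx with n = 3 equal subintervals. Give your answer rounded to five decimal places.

Δx = (2 − 1)/3 = 1/3.
Midpoints: 7/6, 1.5, 11/6.
f(7/6) ≈ 3.21127, f(1.5) ≈ 4.48169, f(11/6) ≈ 6.25470.
Sum = Δx · [f(7/6) + f(1.5) + f(11/6)].
Sum ≈ 4.64922.

4.64922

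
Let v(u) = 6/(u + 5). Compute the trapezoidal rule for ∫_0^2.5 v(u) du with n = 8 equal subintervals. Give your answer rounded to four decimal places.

2.4339

Δu = (2.5 − 0)/8 = 0.3125.
v(0) = 1.2, v(0.3125) = 96/85, v(0.625) = 16/15, v(0.9375) = 96/95, v(1.25) = 0.96, v(1.5625) = 32/35, v(1.875) = 48/55, v(2.1875) = 96/115, v(2.5) = 0.8.
T_8 = (Δu/2)·[v(u_0) + 2v(u_1) + ... + 2v(u_{7}) + v(u_8)].
Sum ≈ 2.4339.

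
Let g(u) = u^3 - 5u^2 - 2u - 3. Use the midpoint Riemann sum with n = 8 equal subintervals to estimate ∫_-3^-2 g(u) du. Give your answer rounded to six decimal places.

Δu = (-2 − (-3))/8 = 0.125.
Midpoints: -2.9375, -2.8125, -2.6875, -2.5625, -2.4375, -2.3125, -2.1875, -2.0625.
g(-2.9375) = -268767/4096, g(-2.8125) = -242373/4096, g(-2.6875) = -217699/4096, g(-2.5625) = -194697/4096, g(-2.4375) = -173319/4096, g(-2.3125) = -153517/4096, g(-2.1875) = -135243/4096, g(-2.0625) = -118449/4096.
Sum = Δu · [g(-2.9375) + g(-2.8125) + g(-2.6875) + ...].
Sum ≈ -45.900391.

-45.900391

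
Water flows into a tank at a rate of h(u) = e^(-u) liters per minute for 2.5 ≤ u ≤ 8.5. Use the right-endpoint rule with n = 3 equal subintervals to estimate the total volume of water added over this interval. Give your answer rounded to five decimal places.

Δu = (8.5 − 2.5)/3 = 2.
Right endpoints: 4.5, 6.5, 8.5.
h(4.5) ≈ 0.01111, h(6.5) ≈ 0.00150, h(8.5) ≈ 0.00020.
Sum = Δu · [h(4.5) + h(6.5) + h(8.5)].
Sum ≈ 0.02563.

0.02563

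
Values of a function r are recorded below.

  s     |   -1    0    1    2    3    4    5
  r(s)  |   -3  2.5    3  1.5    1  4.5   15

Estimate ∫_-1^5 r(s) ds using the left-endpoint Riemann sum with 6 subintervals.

9.5

Δs = 1.
Sum = 1·[(-3) + 2.5 + 3 + 1.5 + 1 + 4.5] = 9.5.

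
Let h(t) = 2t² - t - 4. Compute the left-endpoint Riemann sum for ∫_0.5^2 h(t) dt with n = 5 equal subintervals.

-3.48

Δt = (2 − 0.5)/5 = 0.3.
Left endpoints: 0.5, 0.8, 1.1, 1.4, 1.7.
h(0.5) = -4, h(0.8) = -3.52, h(1.1) = -2.68, h(1.4) = -1.48, h(1.7) = 0.08.
Sum = Δt · [h(0.5) + h(0.8) + h(1.1) + h(1.4) + h(1.7)].
Sum = -3.48.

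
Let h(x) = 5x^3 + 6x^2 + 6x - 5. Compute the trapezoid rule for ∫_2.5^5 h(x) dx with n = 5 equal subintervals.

Δx = (5 − 2.5)/5 = 0.5.
h(2.5) = 125.625, h(3) = 202, h(3.5) = 303.875, h(4) = 435, h(4.5) = 599.125, h(5) = 800.
T_5 = (Δx/2)·[h(x_0) + 2h(x_1) + ... + 2h(x_{4}) + h(x_5)].
Sum = 1001.40625.

1001.40625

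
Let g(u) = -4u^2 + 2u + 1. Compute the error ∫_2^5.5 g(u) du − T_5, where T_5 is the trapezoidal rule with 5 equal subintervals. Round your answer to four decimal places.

Exact integral: ∫_2^5.5 g(u) du ≈ -181.416667.
T_5 = -182.56.
Error ≈ -181.416667 − (-182.56) ≈ 1.1433.

1.1433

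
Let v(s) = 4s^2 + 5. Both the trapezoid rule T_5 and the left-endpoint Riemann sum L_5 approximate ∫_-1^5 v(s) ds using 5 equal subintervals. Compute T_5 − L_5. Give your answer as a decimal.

T_5 = 203.76.
L_5 = 146.16.
T_5 − L_5 = 57.6.

57.6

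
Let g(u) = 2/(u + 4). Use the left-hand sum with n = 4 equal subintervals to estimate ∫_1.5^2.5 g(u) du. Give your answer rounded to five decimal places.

Δu = (2.5 − 1.5)/4 = 0.25.
Left endpoints: 1.5, 1.75, 2, 2.25.
g(1.5) = 4/11, g(1.75) = 8/23, g(2) = 1/3, g(2.25) = 0.32.
Sum = Δu · [g(1.5) + g(1.75) + g(2) + g(2.25)].
Sum ≈ 0.34120.

0.34120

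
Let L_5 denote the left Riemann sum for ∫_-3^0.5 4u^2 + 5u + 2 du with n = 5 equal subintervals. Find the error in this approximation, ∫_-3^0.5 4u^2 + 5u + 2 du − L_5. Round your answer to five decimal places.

Exact integral: ∫_-3^0.5 f(u) du ≈ 21.2916667.
L_5 = 28.56.
Error ≈ 21.2916667 − 28.56 ≈ -7.26833.

-7.26833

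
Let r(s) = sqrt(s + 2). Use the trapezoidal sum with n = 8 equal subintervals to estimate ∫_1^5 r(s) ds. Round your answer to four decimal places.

8.8807

Δs = (5 − 1)/8 = 0.5.
r(1) ≈ 1.7321, r(1.5) ≈ 1.8708, r(2) ≈ 2.0000, r(2.5) ≈ 2.1213, r(3) ≈ 2.2361, r(3.5) ≈ 2.3452, r(4) ≈ 2.4495, r(4.5) ≈ 2.5495, r(5) ≈ 2.6458.
T_8 = (Δs/2)·[r(s_0) + 2r(s_1) + ... + 2r(s_{7}) + r(s_8)].
Sum ≈ 8.8807.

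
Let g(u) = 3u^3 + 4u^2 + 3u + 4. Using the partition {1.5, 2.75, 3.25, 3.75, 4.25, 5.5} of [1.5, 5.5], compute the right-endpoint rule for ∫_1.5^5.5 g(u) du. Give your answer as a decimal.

Subinterval widths: 1.25, 0.5, 0.5, 0.5, 1.25.
Right endpoints: 2.75, 3.25, 3.75, 4.25, 5.5.
g(2.75) = 104.890625, g(3.25) = 158.984375, g(3.75) = 229.703125, g(4.25) = 319.296875, g(5.5) = 640.625.
Sum = Σ Δu_i · g(u_i).
Sum = 1285.88671875.

1285.88671875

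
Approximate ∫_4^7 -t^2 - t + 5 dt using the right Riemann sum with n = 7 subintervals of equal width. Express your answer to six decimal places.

-102.306122

Δt = (7 − 4)/7 = 3/7.
Right endpoints: 31/7, 34/7, 37/7, 40/7, 43/7, 46/7, 7.
f(31/7) = -933/49, f(34/7) = -1149/49, f(37/7) = -1383/49, f(40/7) = -1635/49, f(43/7) = -1905/49, f(46/7) = -2193/49, f(7) = -51.
Sum = Δt · [f(31/7) + f(34/7) + f(37/7) + ...].
Sum ≈ -102.306122.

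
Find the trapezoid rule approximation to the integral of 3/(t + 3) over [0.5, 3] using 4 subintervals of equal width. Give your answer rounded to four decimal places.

1.6222

Δt = (3 − 0.5)/4 = 0.625.
f(0.5) = 6/7, f(1.125) = 8/11, f(1.75) = 12/19, f(2.375) = 24/43, f(3) = 0.5.
T_4 = (Δt/2)·[f(t_0) + 2f(t_1) + 2f(t_2) + 2f(t_3) + f(t_4)].
Sum ≈ 1.6222.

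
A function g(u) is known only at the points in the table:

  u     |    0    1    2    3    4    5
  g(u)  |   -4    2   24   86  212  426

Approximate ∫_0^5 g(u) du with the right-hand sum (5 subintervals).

Δu = 1.
Sum = 1·[2 + 24 + 86 + 212 + 426] = 750.

750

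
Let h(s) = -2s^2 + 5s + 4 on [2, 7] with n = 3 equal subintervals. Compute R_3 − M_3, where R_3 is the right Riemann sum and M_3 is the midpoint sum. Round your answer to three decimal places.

R_3 ≈ -149.62963.
M_3 ≈ -88.51852.
R_3 − M_3 ≈ -61.111.

-61.111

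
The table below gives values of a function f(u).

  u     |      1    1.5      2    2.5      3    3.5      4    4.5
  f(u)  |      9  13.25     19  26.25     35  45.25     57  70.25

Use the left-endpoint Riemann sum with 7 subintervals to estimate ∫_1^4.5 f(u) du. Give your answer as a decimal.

102.375

Δu = 0.5.
Sum = 0.5·[9 + 13.25 + 19 + 26.25 + 35 + 45.25 + 57] = 102.375.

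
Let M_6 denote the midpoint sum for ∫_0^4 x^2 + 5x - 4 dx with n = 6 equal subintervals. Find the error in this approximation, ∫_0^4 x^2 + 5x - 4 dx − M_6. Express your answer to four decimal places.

Exact integral: ∫_0^4 f(x) dx ≈ 45.333333.
M_6 ≈ 45.185185.
Error ≈ 45.333333 − 45.185185 ≈ 0.1481.

0.1481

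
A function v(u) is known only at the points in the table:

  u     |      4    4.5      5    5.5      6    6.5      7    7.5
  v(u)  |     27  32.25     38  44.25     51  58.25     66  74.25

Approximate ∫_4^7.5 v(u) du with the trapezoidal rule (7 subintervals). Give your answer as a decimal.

170.1875

Δu = 0.5.
T_7 = (0.5/2)·[27 + 2·32.25 + 2·38 + 2·44.25 + 2·51 + 2·58.25 + 2·66 + 74.25] = 170.1875.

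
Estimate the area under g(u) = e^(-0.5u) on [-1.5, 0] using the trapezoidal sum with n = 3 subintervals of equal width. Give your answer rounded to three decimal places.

2.246

Δu = (0 − (-1.5))/3 = 0.5.
g(-1.5) ≈ 2.117, g(-1) ≈ 1.649, g(-0.5) ≈ 1.284, g(0) ≈ 1.000.
T_3 = (Δu/2)·[g(u_0) + 2g(u_1) + 2g(u_2) + g(u_3)].
Sum ≈ 2.246.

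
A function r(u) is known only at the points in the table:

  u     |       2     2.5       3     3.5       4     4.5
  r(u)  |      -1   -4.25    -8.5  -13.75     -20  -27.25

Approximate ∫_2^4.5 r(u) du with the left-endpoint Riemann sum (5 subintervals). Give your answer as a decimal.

-23.75

Δu = 0.5.
Sum = 0.5·[(-1) + (-4.25) + (-8.5) + (-13.75) + (-20)] = -23.75.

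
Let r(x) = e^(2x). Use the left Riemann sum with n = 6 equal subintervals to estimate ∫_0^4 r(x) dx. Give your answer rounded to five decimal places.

711.12198

Δx = (4 − 0)/6 = 2/3.
Left endpoints: 0, 2/3, 4/3, 2, 8/3, 10/3.
r(0) ≈ 1.00000, r(2/3) ≈ 3.79367, r(4/3) ≈ 14.39192, r(2) ≈ 54.59815, r(8/3) ≈ 207.12725, r(10/3) ≈ 785.77199.
Sum = Δx · [r(0) + r(2/3) + r(4/3) + ...].
Sum ≈ 711.12198.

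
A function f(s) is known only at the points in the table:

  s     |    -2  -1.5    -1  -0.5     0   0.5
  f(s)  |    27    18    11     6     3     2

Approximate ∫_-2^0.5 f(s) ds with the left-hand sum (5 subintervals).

32.5

Δs = 0.5.
Sum = 0.5·[27 + 18 + 11 + 6 + 3] = 32.5.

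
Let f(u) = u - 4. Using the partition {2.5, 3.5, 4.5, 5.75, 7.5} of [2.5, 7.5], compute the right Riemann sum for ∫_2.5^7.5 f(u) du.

8.3125

Subinterval widths: 1, 1, 1.25, 1.75.
Right endpoints: 3.5, 4.5, 5.75, 7.5.
f(3.5) = -0.5, f(4.5) = 0.5, f(5.75) = 1.75, f(7.5) = 3.5.
Sum = Σ Δu_i · f(u_i).
Sum = 8.3125.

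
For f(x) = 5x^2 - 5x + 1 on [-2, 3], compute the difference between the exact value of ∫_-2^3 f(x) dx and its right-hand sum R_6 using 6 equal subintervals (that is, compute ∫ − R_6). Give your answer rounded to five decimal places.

-2.89352

Exact integral: ∫_-2^3 f(x) dx ≈ 50.8333333.
R_6 ≈ 53.7268519.
Error ≈ 50.8333333 − 53.7268519 ≈ -2.89352.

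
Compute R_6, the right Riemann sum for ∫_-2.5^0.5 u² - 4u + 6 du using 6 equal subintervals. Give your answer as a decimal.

Δu = (0.5 − (-2.5))/6 = 0.5.
Right endpoints: -2, -1.5, -1, -0.5, 0, 0.5.
f(-2) = 18, f(-1.5) = 14.25, f(-1) = 11, f(-0.5) = 8.25, f(0) = 6, f(0.5) = 4.25.
Sum = Δu · [f(-2) + f(-1.5) + f(-1) + ...].
Sum = 30.875.

30.875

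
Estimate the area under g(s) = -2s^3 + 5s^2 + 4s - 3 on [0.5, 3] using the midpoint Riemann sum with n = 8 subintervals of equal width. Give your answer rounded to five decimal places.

Δs = (3 − 0.5)/8 = 0.3125.
Midpoints: 0.65625, 0.96875, 1.28125, 1.59375, 1.90625, 2.21875, 2.53125, 2.84375.
g(0.65625) = 19875/16384, g(0.96875) = 61425/16384, g(1.28125) = 100375/16384, g(1.59375) = 130725/16384, g(1.90625) = 146475/16384, g(2.21875) = 141625/16384, g(2.53125) = 110175/16384, g(2.84375) = 46125/16384.
Sum = Δs · [g(0.65625) + g(0.96875) + g(1.28125) + ...].
Sum ≈ 14.43481.

14.43481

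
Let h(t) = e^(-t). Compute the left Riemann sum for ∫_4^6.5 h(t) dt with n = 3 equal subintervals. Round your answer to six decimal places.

Δt = (6.5 − 4)/3 = 5/6.
Left endpoints: 4, 29/6, 17/3.
h(4) ≈ 0.018316, h(29/6) ≈ 0.007960, h(17/3) ≈ 0.003459.
Sum = Δt · [h(4) + h(29/6) + h(17/3)].
Sum ≈ 0.024779.

0.024779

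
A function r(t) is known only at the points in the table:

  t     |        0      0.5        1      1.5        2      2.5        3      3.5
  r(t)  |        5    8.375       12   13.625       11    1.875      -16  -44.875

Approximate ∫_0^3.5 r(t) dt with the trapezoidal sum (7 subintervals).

5.46875

Δt = 0.5.
T_7 = (0.5/2)·[5 + 2·8.375 + 2·12 + 2·13.625 + 2·11 + 2·1.875 + 2·(-16) + (-44.875)] = 5.46875.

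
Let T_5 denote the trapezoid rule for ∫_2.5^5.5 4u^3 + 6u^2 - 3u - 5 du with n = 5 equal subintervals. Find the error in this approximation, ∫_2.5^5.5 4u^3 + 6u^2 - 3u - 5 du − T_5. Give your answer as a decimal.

-9.72

Exact integral: ∫_2.5^5.5 f(u) du = 1126.5.
T_5 = 1136.22.
Error = 1126.5 − 1136.22 = -9.72.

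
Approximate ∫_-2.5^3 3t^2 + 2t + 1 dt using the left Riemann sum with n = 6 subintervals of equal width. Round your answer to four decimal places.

44.3628

Δt = (3 − (-2.5))/6 = 11/12.
Left endpoints: -2.5, -19/12, -2/3, 0.25, 7/6, 25/12.
f(-2.5) = 14.75, f(-19/12) = 257/48, f(-2/3) = 1, f(0.25) = 1.6875, f(7/6) = 89/12, f(25/12) = 18.1875.
Sum = Δt · [f(-2.5) + f(-19/12) + f(-2/3) + ...].
Sum ≈ 44.3628.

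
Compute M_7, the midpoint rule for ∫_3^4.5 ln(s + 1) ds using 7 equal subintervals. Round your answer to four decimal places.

2.3311

Δs = (4.5 − 3)/7 = 3/14.
Midpoints: 87/28, 93/28, 99/28, 3.75, 111/28, 117/28, 123/28.
f(87/28) ≈ 1.4127, f(93/28) ≈ 1.4636, f(99/28) ≈ 1.5120, f(3.75) ≈ 1.5581, f(111/28) ≈ 1.6023, f(117/28) ≈ 1.6445, f(123/28) ≈ 1.6851.
Sum = Δs · [f(87/28) + f(93/28) + f(99/28) + ...].
Sum ≈ 2.3311.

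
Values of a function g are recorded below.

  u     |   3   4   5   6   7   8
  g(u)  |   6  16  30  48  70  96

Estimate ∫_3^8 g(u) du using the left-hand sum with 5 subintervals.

170

Δu = 1.
Sum = 1·[6 + 16 + 30 + 48 + 70] = 170.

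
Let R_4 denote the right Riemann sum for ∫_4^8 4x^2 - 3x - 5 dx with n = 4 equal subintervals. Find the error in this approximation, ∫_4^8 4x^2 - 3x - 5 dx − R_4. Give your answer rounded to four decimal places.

Exact integral: ∫_4^8 f(x) dx ≈ 505.333333.
R_4 = 598.
Error ≈ 505.333333 − 598 ≈ -92.6667.

-92.6667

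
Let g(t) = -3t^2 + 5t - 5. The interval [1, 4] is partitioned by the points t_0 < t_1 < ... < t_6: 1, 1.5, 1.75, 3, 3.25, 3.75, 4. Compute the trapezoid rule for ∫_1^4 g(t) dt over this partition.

-41.625

Subinterval widths: 0.5, 0.25, 1.25, 0.25, 0.5, 0.25.
g(1) = -3, g(1.5) = -4.25, g(1.75) = -5.4375, g(3) = -17, g(3.25) = -20.4375, g(3.75) = -28.4375, g(4) = -33.
On each subinterval the trapezoid contributes (Δt_i/2)·[g(t_{i-1}) + g(t_i)].
Sum = -41.625.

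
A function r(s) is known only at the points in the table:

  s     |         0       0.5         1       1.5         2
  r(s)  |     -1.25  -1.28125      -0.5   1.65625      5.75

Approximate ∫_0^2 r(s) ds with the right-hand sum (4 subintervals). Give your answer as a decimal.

2.8125

Δs = 0.5.
Sum = 0.5·[(-1.28125) + (-0.5) + 1.65625 + 5.75] = 2.8125.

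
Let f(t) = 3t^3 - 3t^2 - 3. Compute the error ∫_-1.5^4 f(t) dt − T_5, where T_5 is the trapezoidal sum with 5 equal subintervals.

Exact integral: ∫_-1.5^4 f(t) dt = 104.328125.
T_5 = 113.47875.
Error = 104.328125 − 113.47875 = -9.150625.

-9.150625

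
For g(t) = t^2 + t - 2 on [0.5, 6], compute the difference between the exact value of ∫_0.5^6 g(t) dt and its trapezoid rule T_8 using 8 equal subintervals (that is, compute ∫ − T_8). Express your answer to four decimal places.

Exact integral: ∫_0.5^6 g(t) dt ≈ 78.833333.
T_8 ≈ 79.266602.
Error ≈ 78.833333 − 79.266602 ≈ -0.4333.

-0.4333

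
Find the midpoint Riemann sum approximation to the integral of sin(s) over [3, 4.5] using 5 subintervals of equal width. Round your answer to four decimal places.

-0.7821

Δs = (4.5 − 3)/5 = 0.3.
Midpoints: 3.15, 3.45, 3.75, 4.05, 4.35.
f(3.15) ≈ -0.0084, f(3.45) ≈ -0.3035, f(3.75) ≈ -0.5716, f(4.05) ≈ -0.7885, f(4.35) ≈ -0.9351.
Sum = Δs · [f(3.15) + f(3.45) + f(3.75) + f(4.05) + f(4.35)].
Sum ≈ -0.7821.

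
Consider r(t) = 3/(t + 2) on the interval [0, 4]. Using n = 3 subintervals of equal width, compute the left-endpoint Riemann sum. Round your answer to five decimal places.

4.05714

Δt = (4 − 0)/3 = 4/3.
Left endpoints: 0, 4/3, 8/3.
r(0) = 1.5, r(4/3) = 0.9, r(8/3) = 9/14.
Sum = Δt · [r(0) + r(4/3) + r(8/3)].
Sum ≈ 4.05714.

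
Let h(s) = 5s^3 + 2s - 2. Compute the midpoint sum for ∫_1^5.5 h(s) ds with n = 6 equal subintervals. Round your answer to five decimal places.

1152.54492

Δs = (5.5 − 1)/6 = 0.75.
Midpoints: 1.375, 2.125, 2.875, 3.625, 4.375, 5.125.
h(1.375) = 7039/512, h(2.125) = 25717/512, h(2.875) = 62755/512, h(3.625) = 124633/512, h(4.375) = 217831/512, h(5.125) = 348829/512.
Sum = Δs · [h(1.375) + h(2.125) + h(2.875) + ...].
Sum ≈ 1152.54492.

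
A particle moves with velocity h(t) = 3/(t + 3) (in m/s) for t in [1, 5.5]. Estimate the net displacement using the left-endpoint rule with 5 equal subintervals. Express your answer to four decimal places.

2.4498

Δt = (5.5 − 1)/5 = 0.9.
Left endpoints: 1, 1.9, 2.8, 3.7, 4.6.
h(1) = 0.75, h(1.9) = 30/49, h(2.8) = 15/29, h(3.7) = 30/67, h(4.6) = 15/38.
Sum = Δt · [h(1) + h(1.9) + h(2.8) + h(3.7) + h(4.6)].
Sum ≈ 2.4498.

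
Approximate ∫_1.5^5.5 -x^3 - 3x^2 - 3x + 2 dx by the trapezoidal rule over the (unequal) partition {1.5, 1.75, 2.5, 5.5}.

Subinterval widths: 0.25, 0.75, 3.
f(1.5) = -12.625, f(1.75) = -17.796875, f(2.5) = -39.875, f(5.5) = -271.625.
On each subinterval the trapezoid contributes (Δx_i/2)·[f(x_{i-1}) + f(x_i)].
Sum = -492.6796875.

-492.6796875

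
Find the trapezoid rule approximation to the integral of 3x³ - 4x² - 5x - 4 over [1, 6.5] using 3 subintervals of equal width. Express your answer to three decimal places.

Δx = (6.5 − 1)/3 = 11/6.
f(1) = -10, f(17/6) = 431/24, f(14/3) = 1714/9, f(6.5) = 618.375.
T_3 = (Δx/2)·[f(x_0) + 2f(x_1) + 2f(x_2) + f(x_3)].
Sum ≈ 939.749.

939.749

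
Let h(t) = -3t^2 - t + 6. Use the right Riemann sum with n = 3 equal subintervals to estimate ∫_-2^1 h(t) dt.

Δt = (1 − (-2))/3 = 1.
Right endpoints: -1, 0, 1.
h(-1) = 4, h(0) = 6, h(1) = 2.
Sum = Δt · [h(-1) + h(0) + h(1)].
Sum = 12.

12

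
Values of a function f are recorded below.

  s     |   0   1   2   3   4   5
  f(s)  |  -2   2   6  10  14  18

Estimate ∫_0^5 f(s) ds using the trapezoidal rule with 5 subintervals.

40

Δs = 1.
T_5 = (1/2)·[(-2) + 2·2 + 2·6 + 2·10 + 2·14 + 18] = 40.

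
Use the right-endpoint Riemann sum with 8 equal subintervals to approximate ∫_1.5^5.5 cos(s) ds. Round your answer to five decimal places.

Δs = (5.5 − 1.5)/8 = 0.5.
Right endpoints: 2, 2.5, 3, 3.5, 4, 4.5, 5, 5.5.
f(2) ≈ -0.41615, f(2.5) ≈ -0.80114, f(3) ≈ -0.98999, f(3.5) ≈ -0.93646, f(4) ≈ -0.65364, f(4.5) ≈ -0.21080, f(5) ≈ 0.28366, f(5.5) ≈ 0.70867.
Sum = Δs · [f(2) + f(2.5) + f(3) + ...].
Sum ≈ -1.50792.

-1.50792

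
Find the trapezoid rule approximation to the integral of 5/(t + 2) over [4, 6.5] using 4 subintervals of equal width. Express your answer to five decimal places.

Δt = (6.5 − 4)/4 = 0.625.
f(4) = 5/6, f(4.625) = 40/53, f(5.25) = 20/29, f(5.875) = 40/63, f(6.5) = 10/17.
T_4 = (Δt/2)·[f(t_0) + 2f(t_1) + 2f(t_2) + 2f(t_3) + f(t_4)].
Sum ≈ 1.74380.

1.74380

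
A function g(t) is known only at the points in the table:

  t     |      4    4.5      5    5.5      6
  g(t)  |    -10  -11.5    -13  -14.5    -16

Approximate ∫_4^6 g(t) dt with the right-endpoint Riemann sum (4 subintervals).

Δt = 0.5.
Sum = 0.5·[(-11.5) + (-13) + (-14.5) + (-16)] = -27.5.

-27.5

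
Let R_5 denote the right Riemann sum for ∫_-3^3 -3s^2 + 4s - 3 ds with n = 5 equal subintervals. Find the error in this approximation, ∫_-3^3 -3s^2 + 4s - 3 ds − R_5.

Exact integral: ∫_-3^3 f(s) ds = -72.
R_5 = -61.92.
Error = -72 − (-61.92) = -10.08.

-10.08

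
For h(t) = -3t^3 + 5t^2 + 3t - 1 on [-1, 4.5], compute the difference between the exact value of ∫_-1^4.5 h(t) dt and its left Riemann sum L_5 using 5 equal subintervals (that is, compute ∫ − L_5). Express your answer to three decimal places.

Exact integral: ∫_-1^4.5 h(t) dt ≈ -129.88021.
L_5 = -51.81.
Error ≈ -129.88021 − (-51.81) ≈ -78.070.

-78.070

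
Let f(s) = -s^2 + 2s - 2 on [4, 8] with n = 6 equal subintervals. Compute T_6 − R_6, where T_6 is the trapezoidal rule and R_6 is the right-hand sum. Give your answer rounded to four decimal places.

T_6 ≈ -109.629630.
R_6 ≈ -122.962963.
T_6 − R_6 ≈ 13.3333.

13.3333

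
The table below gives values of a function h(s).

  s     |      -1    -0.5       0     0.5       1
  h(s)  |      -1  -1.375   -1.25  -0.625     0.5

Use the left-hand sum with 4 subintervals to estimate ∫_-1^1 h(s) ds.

-2.125

Δs = 0.5.
Sum = 0.5·[(-1) + (-1.375) + (-1.25) + (-0.625)] = -2.125.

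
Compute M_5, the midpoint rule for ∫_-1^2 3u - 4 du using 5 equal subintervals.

Δu = (2 − (-1))/5 = 0.6.
Midpoints: -0.7, -0.1, 0.5, 1.1, 1.7.
f(-0.7) = -6.1, f(-0.1) = -4.3, f(0.5) = -2.5, f(1.1) = -0.7, f(1.7) = 1.1.
Sum = Δu · [f(-0.7) + f(-0.1) + f(0.5) + f(1.1) + f(1.7)].
Sum = -7.5.

-7.5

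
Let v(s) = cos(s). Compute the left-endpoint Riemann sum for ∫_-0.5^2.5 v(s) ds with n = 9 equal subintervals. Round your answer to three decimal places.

Δs = (2.5 − (-0.5))/9 = 1/3.
Left endpoints: -0.5, -1/6, 1/6, 0.5, 5/6, 7/6, 1.5, 11/6, 13/6.
v(-0.5) ≈ 0.878, v(-1/6) ≈ 0.986, v(1/6) ≈ 0.986, v(0.5) ≈ 0.878, v(5/6) ≈ 0.672, v(7/6) ≈ 0.393, v(1.5) ≈ 0.071, v(11/6) ≈ -0.260, v(13/6) ≈ -0.561.
Sum = Δs · [v(-0.5) + v(-1/6) + v(1/6) + ...].
Sum ≈ 1.348.

1.348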